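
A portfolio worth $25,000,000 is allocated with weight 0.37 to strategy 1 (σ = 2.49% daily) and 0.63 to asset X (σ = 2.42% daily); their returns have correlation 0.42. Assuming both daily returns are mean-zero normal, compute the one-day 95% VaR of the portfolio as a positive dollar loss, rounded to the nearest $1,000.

$858,000

σ_p² = 0.37²·2.49² + 0.63²·2.42² + 2·0.42·0.37·0.63·2.49·2.42 = 4.3531 (%²).
σ_p = √4.3531 = 2.086%.
At 95%, z = 1.645.
VaR = 1.645 × 2.086% = 3.431%; on $25,000,000 that is $857,750.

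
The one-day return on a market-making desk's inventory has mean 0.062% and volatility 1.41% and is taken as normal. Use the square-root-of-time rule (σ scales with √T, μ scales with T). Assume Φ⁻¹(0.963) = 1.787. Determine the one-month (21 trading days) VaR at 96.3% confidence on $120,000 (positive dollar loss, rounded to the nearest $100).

σ_{21d} = 1.41% × √21 = 6.461%; μ_{21d} = 21 × 0.062% = 1.302%.
VaR = −(1.302%) + 1.787 × 6.461% = 10.244%.
On $120,000: 0.10244 × $120,000 = $12,293.

$12,300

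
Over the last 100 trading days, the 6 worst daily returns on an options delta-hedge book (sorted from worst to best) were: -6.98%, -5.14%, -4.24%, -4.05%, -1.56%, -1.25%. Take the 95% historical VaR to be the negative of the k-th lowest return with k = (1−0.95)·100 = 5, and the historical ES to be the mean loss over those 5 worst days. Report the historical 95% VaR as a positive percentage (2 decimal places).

k = 5; the 5th lowest return is -1.56%, so VaR = 1.56%.

1.56%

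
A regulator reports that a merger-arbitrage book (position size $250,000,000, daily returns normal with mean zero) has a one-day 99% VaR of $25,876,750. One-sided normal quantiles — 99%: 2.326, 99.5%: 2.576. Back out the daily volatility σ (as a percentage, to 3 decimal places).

4.450%

VaR as a fraction: $25,876,750 / $250,000,000 = 10.351%.
σ = VaR / z = 10.351% / 2.326 = 4.450%.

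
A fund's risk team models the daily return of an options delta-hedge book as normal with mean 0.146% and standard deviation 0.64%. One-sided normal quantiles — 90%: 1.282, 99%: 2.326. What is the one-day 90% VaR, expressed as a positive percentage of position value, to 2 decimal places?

VaR = −μ + z·σ = −(0.146%) + 1.282 × 0.64% = 0.674%.

0.67%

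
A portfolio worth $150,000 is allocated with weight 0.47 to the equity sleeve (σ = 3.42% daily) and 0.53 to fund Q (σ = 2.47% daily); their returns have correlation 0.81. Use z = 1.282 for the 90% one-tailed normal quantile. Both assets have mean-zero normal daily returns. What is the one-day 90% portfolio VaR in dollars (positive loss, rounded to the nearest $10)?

$5,340

σ_p² = 0.47²·3.42² + 0.53²·2.47² + 2·0.81·0.47·0.53·3.42·2.47 = 7.7064 (%²).
σ_p = √7.7064 = 2.776%.
VaR = 1.282 × 2.776% = 3.559%; on $150,000 that is $5,339.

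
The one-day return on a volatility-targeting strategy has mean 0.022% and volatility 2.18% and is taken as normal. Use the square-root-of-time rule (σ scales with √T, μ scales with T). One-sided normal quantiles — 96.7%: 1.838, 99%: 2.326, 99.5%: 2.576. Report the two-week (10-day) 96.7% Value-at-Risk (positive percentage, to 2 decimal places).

12.45%

σ_{10d} = 2.18% × √10 = 6.894%; μ_{10d} = 10 × 0.022% = 0.220%.
VaR = −(0.220%) + 1.838 × 6.894% = 12.451%.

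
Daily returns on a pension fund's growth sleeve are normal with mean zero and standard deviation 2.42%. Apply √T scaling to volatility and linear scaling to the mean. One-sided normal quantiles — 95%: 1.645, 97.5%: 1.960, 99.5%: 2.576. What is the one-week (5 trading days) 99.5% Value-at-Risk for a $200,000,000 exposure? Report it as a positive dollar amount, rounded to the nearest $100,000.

$27,900,000

σ_{5d} = 2.42% × √5 = 5.411%.
VaR = 2.576 × 5.411% = 13.939%.
On $200,000,000: 0.13939 × $200,000,000 = $27,878,000.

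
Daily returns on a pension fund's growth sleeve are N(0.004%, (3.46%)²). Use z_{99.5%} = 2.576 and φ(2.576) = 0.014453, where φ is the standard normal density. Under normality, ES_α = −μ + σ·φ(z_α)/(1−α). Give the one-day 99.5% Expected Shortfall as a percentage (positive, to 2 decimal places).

Tail multiplier: φ(z)/(1−α) = 0.014453 / 0.005 = 2.891.
ES = −(0.004%) + 3.46% × 2.891 = 9.999%.

10.00%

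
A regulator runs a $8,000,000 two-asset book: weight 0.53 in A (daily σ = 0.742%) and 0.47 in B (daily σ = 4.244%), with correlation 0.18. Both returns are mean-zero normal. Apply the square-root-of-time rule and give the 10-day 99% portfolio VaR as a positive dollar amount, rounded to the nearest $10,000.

$1,240,000

σ_p = √(0.53²·0.742² + 0.47²·4.244² + 2·0.18·0.53·0.47·0.742·4.244) = 2.101%.
σ_{10d} = 2.101% × √10 = 6.644%.
z(99%) = 2.326.
VaR = 2.326 × 6.644% = 15.454%; on $8,000,000 that is $1,236,320.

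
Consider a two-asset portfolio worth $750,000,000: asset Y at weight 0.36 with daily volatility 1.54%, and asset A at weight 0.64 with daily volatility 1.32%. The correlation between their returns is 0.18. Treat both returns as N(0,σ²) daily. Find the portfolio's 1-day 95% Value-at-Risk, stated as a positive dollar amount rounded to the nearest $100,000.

$13,500,000

σ_p² = 0.36²·1.54² + 0.64²·1.32² + 2·0.18·0.36·0.64·1.54·1.32 = 1.1897 (%²).
σ_p = √1.1897 = 1.091%.
At 95%, z = 1.645.
VaR = 1.645 × 1.091% = 1.795%; on $750,000,000 that is $13,462,500.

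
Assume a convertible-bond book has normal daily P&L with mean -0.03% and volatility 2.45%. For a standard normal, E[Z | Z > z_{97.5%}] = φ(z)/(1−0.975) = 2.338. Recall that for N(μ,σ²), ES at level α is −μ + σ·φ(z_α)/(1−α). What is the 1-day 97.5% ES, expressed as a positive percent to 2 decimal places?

ES = −(-0.03%) + 2.45% × 2.338 = 5.758%.

5.76%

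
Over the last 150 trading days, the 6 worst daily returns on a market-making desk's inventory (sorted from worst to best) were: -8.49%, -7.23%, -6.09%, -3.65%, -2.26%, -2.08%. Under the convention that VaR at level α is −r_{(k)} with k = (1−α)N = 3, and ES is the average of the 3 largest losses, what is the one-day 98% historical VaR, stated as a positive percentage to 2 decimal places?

6.09%

k = 3; the 3rd lowest return is -6.09%, so VaR = 6.09%.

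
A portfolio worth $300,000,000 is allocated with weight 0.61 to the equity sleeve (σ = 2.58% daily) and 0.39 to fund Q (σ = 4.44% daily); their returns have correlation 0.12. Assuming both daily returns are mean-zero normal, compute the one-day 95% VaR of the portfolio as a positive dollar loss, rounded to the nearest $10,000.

$12,220,000

σ_p² = 0.61²·2.58² + 0.39²·4.44² + 2·0.12·0.61·0.39·2.58·4.44 = 6.1293 (%²).
σ_p = √6.1293 = 2.476%.
At 95%, z = 1.645.
VaR = 1.645 × 2.476% = 4.073%; on $300,000,000 that is $12,219,000.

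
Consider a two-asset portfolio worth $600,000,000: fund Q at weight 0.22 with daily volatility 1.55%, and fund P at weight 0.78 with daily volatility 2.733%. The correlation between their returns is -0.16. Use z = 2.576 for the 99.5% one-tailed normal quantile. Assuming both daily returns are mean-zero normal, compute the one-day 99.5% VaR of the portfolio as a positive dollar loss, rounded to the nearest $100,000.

σ_p² = 0.22²·1.55² + 0.78²·2.733² + 2·-0.16·0.22·0.78·1.55·2.733 = 4.4280 (%²).
σ_p = √4.4280 = 2.104%.
VaR = 2.576 × 2.104% = 5.420%; on $600,000,000 that is $32,520,000.

$32,500,000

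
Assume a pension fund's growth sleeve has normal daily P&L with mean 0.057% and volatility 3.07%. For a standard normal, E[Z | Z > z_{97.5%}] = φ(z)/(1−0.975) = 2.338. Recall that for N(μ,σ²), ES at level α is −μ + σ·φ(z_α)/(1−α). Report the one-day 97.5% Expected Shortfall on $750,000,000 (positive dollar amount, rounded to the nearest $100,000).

ES = −(0.057%) + 3.07% × 2.338 = 7.121%.
On $750,000,000: 0.07121 × $750,000,000 = $53,407,500.

$53,400,000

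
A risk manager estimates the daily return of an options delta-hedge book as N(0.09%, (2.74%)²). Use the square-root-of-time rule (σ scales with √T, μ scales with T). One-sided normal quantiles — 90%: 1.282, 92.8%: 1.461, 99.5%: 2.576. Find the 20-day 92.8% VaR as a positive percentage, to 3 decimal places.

σ_{20d} = 2.74% × √20 = 12.254%; μ_{20d} = 20 × 0.09% = 1.800%.
VaR = −(1.800%) + 1.461 × 12.254% = 16.103%.

16.103%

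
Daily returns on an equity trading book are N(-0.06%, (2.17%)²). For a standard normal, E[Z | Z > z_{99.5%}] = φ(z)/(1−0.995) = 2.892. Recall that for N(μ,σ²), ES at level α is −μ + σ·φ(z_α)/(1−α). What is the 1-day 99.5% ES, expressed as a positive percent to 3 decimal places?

ES = −(-0.06%) + 2.17% × 2.892 = 6.336%.

6.336%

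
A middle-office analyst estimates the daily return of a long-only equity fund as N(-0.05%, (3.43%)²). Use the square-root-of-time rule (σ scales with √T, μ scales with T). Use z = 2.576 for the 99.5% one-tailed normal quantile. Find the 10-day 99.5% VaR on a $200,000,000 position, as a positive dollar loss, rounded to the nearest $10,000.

$56,880,000

σ_{10d} = 3.43% × √10 = 10.847%; μ_{10d} = 10 × -0.05% = -0.500%.
VaR = −(-0.500%) + 2.576 × 10.847% = 28.442%.
On $200,000,000: 0.28442 × $200,000,000 = $56,884,000.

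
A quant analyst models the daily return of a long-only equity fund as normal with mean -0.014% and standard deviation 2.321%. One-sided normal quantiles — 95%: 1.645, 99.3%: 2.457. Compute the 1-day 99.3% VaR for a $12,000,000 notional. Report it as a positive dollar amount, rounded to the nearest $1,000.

$686,000

VaR = −μ + z·σ = −(-0.014%) + 2.457 × 2.321% = 5.717%.
On $12,000,000: 0.05717 × $12,000,000 = $686,040.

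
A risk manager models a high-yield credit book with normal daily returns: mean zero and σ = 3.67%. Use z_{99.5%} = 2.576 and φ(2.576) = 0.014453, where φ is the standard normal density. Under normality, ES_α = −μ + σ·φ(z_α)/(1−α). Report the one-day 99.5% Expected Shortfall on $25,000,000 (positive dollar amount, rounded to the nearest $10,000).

$2,650,000

Tail multiplier: φ(z)/(1−α) = 0.014453 / 0.005 = 2.891.
ES = 3.67% × 2.891 = 10.610%.
On $25,000,000: 0.10610 × $25,000,000 = $2,652,500.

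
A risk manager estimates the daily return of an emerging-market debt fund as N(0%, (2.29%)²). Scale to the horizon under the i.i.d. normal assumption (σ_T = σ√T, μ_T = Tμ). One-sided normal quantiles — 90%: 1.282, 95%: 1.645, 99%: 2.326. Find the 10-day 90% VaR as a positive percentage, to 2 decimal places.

9.28%

σ_{10d} = 2.29% × √10 = 7.242%.
VaR = 1.282 × 7.242% = 9.284%.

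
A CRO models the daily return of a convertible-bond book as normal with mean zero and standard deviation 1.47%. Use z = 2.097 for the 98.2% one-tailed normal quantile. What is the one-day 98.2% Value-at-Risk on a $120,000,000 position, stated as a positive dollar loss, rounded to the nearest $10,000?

VaR = z·σ = 2.097 × 1.47% = 3.083%.
On $120,000,000: 0.03083 × $120,000,000 = $3,699,600.

$3,700,000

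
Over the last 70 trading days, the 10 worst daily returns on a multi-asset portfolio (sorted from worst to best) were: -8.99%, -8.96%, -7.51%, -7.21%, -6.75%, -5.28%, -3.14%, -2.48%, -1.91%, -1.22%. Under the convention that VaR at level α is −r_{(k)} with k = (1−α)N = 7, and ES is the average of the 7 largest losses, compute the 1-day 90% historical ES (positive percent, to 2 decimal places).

6.83%

The 7 worst returns sum to -47.84%.
ES = −(-47.84%) / 7 = 6.8342…% ≈ 6.83%.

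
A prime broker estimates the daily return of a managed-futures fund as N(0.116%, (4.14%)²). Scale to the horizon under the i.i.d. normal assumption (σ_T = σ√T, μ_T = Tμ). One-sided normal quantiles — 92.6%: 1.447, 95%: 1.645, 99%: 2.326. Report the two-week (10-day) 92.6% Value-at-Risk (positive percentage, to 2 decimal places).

17.78%

σ_{10d} = 4.14% × √10 = 13.092%; μ_{10d} = 10 × 0.116% = 1.160%.
VaR = −(1.160%) + 1.447 × 13.092% = 17.784%.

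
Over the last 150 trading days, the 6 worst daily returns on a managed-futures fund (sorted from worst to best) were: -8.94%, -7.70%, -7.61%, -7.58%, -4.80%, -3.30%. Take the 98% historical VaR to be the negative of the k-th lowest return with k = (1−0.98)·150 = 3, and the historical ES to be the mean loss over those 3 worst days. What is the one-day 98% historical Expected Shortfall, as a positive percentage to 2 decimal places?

8.08%

The 3 worst returns sum to -24.25%.
ES = −(-24.25%) / 3 = 8.0833…% ≈ 8.08%.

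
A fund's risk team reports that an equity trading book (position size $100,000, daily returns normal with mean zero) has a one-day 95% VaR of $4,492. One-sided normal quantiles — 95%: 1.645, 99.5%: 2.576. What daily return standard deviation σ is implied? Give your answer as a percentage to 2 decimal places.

2.73%

VaR as a fraction: $4,492 / $100,000 = 4.492%.
σ = VaR / z = 4.492% / 1.645 = 2.731%.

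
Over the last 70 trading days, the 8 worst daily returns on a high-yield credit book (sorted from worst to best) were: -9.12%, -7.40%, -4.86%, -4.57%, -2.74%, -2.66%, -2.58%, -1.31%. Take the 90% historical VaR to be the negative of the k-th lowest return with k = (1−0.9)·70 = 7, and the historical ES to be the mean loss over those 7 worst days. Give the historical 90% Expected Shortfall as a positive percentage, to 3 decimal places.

The 7 worst returns sum to -33.93%.
ES = −(-33.93%) / 7 = 4.8471…% ≈ 4.847%.

4.847%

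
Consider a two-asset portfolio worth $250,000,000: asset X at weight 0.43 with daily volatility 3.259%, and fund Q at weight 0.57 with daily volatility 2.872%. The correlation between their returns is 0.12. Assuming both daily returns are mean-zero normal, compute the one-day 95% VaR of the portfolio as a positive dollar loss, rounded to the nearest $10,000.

σ_p² = 0.43²·3.259² + 0.57²·2.872² + 2·0.12·0.43·0.57·3.259·2.872 = 5.1943 (%²).
σ_p = √5.1943 = 2.279%.
At 95%, z = 1.645.
VaR = 1.645 × 2.279% = 3.749%; on $250,000,000 that is $9,372,500.

$9,370,000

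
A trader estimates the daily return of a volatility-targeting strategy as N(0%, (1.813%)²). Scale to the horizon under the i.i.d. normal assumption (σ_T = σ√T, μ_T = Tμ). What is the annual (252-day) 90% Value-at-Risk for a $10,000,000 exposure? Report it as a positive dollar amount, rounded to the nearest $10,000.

$3,690,000

At 90%, z = 1.282.
σ_{252d} = 1.813% × √252 = 28.780%.
VaR = 1.282 × 28.780% = 36.896%.
On $10,000,000: 0.36896 × $10,000,000 = $3,689,600.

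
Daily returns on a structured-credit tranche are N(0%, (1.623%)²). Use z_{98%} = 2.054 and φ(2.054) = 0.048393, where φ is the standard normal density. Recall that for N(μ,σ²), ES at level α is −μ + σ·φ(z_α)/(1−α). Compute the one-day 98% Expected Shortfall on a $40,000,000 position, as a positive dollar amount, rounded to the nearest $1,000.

$1,571,000

Tail multiplier: φ(z)/(1−α) = 0.048393 / 0.02 = 2.420.
ES = 1.623% × 2.420 = 3.928%.
On $40,000,000: 0.03928 × $40,000,000 = $1,571,200.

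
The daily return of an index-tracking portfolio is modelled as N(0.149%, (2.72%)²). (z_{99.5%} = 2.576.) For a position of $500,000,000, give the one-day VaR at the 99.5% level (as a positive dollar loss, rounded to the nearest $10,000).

$34,290,000

VaR = −μ + z·σ = −(0.149%) + 2.576 × 2.72% = 6.858%.
On $500,000,000: 0.06858 × $500,000,000 = $34,290,000.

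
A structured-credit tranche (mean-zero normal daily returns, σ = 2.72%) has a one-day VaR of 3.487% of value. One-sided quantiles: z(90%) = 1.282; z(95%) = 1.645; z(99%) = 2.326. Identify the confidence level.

Implied z = VaR/σ = 3.487 / 2.72 = 1.282.
This matches z(90%) = 1.282.

90%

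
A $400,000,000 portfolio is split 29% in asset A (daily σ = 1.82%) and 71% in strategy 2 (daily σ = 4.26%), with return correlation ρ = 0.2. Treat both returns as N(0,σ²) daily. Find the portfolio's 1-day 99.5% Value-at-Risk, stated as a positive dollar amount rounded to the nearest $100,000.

$32,700,000

σ_p² = 0.29²·1.82² + 0.71²·4.26² + 2·0.2·0.29·0.71·1.82·4.26 = 10.0653 (%²).
σ_p = √10.0653 = 3.173%.
At 99.5%, z = 2.576.
VaR = 2.576 × 3.173% = 8.174%; on $400,000,000 that is $32,696,000.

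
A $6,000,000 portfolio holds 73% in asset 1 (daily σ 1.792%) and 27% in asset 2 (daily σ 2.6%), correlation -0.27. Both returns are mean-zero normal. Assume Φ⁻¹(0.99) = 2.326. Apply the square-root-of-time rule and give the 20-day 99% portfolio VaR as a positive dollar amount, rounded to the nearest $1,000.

σ_p = √(0.73²·1.792² + 0.27²·2.6² + 2·-0.27·0.73·0.27·1.792·2.6) = 1.307%.
σ_{20d} = 1.307% × √20 = 5.845%.
VaR = 2.326 × 5.845% = 13.595%; on $6,000,000 that is $815,700.

$816,000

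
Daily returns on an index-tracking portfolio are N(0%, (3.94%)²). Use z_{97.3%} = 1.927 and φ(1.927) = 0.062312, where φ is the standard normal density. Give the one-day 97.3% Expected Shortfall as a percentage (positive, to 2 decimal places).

9.09%

Tail multiplier: φ(z)/(1−α) = 0.062312 / 0.027 = 2.308.
ES = 3.94% × 2.308 = 9.094%.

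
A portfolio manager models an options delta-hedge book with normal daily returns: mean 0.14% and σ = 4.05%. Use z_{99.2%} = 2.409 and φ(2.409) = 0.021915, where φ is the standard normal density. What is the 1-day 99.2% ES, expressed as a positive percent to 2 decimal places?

10.95%

Tail multiplier: φ(z)/(1−α) = 0.021915 / 0.008 = 2.739.
ES = −(0.14%) + 4.05% × 2.739 = 10.953%.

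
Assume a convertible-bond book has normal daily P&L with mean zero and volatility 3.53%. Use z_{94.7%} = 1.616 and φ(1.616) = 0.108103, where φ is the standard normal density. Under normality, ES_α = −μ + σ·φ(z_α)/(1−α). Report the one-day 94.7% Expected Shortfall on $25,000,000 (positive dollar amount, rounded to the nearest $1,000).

$1,800,000

Tail multiplier: φ(z)/(1−α) = 0.108103 / 0.053 = 2.040.
ES = 3.53% × 2.040 = 7.201%.
On $25,000,000: 0.07201 × $25,000,000 = $1,800,250.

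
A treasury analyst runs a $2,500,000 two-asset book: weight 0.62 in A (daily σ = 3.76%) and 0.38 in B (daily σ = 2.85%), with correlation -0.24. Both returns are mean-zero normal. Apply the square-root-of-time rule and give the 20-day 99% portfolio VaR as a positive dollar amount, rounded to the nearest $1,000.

$604,000

σ_p = √(0.62²·3.76² + 0.38²·2.85² + 2·-0.24·0.62·0.38·3.76·2.85) = 2.323%.
σ_{20d} = 2.323% × √20 = 10.389%.
z(99%) = 2.326.
VaR = 2.326 × 10.389% = 24.165%; on $2,500,000 that is $604,125.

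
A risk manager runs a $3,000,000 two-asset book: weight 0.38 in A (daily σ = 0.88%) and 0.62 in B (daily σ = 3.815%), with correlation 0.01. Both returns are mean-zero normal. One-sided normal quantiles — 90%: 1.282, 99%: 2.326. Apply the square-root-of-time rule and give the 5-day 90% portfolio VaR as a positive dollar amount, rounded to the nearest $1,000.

$206,000

σ_p = √(0.38²·0.88² + 0.62²·3.815² + 2·0.01·0.38·0.62·0.88·3.815) = 2.392%.
σ_{5d} = 2.392% × √5 = 5.349%.
VaR = 1.282 × 5.349% = 6.857%; on $3,000,000 that is $205,710.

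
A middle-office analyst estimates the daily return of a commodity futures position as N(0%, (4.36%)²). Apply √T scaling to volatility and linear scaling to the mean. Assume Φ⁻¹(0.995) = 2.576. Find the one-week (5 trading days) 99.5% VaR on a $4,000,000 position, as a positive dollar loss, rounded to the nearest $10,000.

σ_{5d} = 4.36% × √5 = 9.749%.
VaR = 2.576 × 9.749% = 25.113%.
On $4,000,000: 0.25113 × $4,000,000 = $1,004,520.

$1,000,000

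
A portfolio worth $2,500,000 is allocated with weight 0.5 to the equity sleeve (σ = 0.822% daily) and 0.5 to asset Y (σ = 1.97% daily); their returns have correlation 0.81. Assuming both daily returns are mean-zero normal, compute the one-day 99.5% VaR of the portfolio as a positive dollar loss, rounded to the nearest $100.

$86,300

σ_p² = 0.5²·0.822² + 0.5²·1.97² + 2·0.81·0.5·0.5·0.822·1.97 = 1.7950 (%²).
σ_p = √1.7950 = 1.340%.
At 99.5%, z = 2.576.
VaR = 2.576 × 1.340% = 3.452%; on $2,500,000 that is $86,300.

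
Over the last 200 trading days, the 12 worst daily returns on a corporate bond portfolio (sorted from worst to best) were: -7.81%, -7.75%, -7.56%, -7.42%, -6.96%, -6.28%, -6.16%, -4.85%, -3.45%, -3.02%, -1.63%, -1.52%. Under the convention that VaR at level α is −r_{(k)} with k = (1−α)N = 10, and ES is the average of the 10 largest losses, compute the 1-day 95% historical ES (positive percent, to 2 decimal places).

The 10 worst returns sum to -61.26%.
ES = −(-61.26%) / 10 = 6.126% ≈ 6.13%.

6.13%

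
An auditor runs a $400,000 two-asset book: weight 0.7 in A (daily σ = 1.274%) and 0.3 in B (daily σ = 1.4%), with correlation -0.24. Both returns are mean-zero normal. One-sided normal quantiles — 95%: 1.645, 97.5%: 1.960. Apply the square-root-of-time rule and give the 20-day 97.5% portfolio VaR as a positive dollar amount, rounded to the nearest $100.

σ_p = √(0.7²·1.274² + 0.3²·1.4² + 2·-0.24·0.7·0.3·1.274·1.4) = 0.890%.
σ_{20d} = 0.890% × √20 = 3.980%.
VaR = 1.960 × 3.980% = 7.801%; on $400,000 that is $31,204.

$31,200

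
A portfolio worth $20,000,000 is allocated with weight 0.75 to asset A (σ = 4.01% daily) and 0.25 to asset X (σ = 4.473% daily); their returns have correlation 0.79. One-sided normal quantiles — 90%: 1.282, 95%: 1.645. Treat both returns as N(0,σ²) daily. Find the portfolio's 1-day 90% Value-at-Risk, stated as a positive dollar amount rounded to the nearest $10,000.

$1,010,000

σ_p² = 0.75²·4.01² + 0.25²·4.473² + 2·0.79·0.75·0.25·4.01·4.473 = 15.6093 (%²).
σ_p = √15.6093 = 3.951%.
VaR = 1.282 × 3.951% = 5.065%; on $20,000,000 that is $1,013,000.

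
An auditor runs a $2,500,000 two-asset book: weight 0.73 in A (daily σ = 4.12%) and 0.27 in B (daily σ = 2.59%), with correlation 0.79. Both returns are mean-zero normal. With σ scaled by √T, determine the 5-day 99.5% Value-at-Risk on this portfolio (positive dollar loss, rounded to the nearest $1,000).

σ_p = √(0.73²·4.12² + 0.27²·2.59² + 2·0.79·0.73·0.27·4.12·2.59) = 3.586%.
σ_{5d} = 3.586% × √5 = 8.019%.
z(99.5%) = 2.576.
VaR = 2.576 × 8.019% = 20.657%; on $2,500,000 that is $516,425.

$516,000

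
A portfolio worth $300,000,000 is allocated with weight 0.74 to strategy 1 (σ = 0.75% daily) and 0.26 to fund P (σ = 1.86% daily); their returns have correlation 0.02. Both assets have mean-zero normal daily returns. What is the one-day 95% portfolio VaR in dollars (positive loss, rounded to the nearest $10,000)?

$3,670,000

σ_p² = 0.74²·0.75² + 0.26²·1.86² + 2·0.02·0.74·0.26·0.75·1.86 = 0.5526 (%²).
σ_p = √0.5526 = 0.743%.
At 95%, z = 1.645.
VaR = 1.645 × 0.743% = 1.222%; on $300,000,000 that is $3,666,000.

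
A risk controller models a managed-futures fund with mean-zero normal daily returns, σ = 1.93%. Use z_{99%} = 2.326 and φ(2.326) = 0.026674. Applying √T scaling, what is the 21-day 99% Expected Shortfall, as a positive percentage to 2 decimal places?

23.59%

σ_{21d} = 1.93% × √21 = 8.844%.
ES multiplier = φ(z)/(1−α) = 0.026674/0.01 = 2.667.
ES = 8.844% × 2.667 = 23.587%.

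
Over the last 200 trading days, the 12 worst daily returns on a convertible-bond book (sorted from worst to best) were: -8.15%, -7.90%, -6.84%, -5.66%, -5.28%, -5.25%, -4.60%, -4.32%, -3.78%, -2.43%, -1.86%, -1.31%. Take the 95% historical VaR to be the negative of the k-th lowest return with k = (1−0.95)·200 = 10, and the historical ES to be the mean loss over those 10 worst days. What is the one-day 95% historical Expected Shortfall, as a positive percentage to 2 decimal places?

5.42%

The 10 worst returns sum to -54.21%.
ES = −(-54.21%) / 10 = 5.421% ≈ 5.42%.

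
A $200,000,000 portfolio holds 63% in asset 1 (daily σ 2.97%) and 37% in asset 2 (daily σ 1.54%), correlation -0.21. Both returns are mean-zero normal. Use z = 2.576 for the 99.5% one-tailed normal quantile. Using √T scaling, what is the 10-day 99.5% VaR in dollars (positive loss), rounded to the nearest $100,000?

σ_p = √(0.63²·2.97² + 0.37²·1.54² + 2·-0.21·0.63·0.37·2.97·1.54) = 1.838%.
σ_{10d} = 1.838% × √10 = 5.812%.
VaR = 2.576 × 5.812% = 14.972%; on $200,000,000 that is $29,944,000.

$29,900,000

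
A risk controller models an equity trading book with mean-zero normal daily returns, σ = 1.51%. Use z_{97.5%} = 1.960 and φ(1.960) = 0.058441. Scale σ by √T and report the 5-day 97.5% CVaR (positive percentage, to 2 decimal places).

σ_{5d} = 1.51% × √5 = 3.376%.
ES multiplier = φ(z)/(1−α) = 0.058441/0.025 = 2.338.
ES = 3.376% × 2.338 = 7.893%.

7.89%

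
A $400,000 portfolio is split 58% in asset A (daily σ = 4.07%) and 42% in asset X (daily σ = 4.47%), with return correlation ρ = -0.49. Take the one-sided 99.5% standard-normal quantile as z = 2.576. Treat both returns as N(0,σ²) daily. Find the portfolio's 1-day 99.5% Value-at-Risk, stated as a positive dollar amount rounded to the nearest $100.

$22,500

σ_p² = 0.58²·4.07² + 0.42²·4.47² + 2·-0.49·0.58·0.42·4.07·4.47 = 4.7539 (%²).
σ_p = √4.7539 = 2.180%.
VaR = 2.576 × 2.180% = 5.616%; on $400,000 that is $22,464.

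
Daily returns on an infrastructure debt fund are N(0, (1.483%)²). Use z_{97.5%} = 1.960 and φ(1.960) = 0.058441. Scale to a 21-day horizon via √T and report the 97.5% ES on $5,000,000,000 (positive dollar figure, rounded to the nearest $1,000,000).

σ_{21d} = 1.483% × √21 = 6.796%.
ES multiplier = φ(z)/(1−α) = 0.058441/0.025 = 2.338.
ES = 6.796% × 2.338 = 15.889%; on $5,000,000,000: $794,450,000.

$794,000,000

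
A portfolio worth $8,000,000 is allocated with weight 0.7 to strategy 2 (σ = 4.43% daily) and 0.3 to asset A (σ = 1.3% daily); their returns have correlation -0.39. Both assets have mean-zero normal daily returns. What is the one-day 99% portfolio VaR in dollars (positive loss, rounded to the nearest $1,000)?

σ_p² = 0.7²·4.43² + 0.3²·1.3² + 2·-0.39·0.7·0.3·4.43·1.3 = 8.8250 (%²).
σ_p = √8.8250 = 2.971%.
At 99%, z = 2.326.
VaR = 2.326 × 2.971% = 6.911%; on $8,000,000 that is $552,880.

$553,000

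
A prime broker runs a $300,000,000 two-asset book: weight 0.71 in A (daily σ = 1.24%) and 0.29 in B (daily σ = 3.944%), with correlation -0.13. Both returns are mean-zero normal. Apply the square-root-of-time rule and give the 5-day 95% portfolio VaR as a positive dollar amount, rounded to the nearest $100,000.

σ_p = √(0.71²·1.24² + 0.29²·3.944² + 2·-0.13·0.71·0.29·1.24·3.944) = 1.350%.
σ_{5d} = 1.350% × √5 = 3.019%.
z(95%) = 1.645.
VaR = 1.645 × 3.019% = 4.966%; on $300,000,000 that is $14,898,000.

$14,900,000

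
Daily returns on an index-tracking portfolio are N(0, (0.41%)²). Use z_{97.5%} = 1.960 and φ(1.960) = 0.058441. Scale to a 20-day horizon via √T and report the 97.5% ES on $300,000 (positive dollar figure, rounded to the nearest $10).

$12,860

σ_{20d} = 0.41% × √20 = 1.834%.
ES multiplier = φ(z)/(1−α) = 0.058441/0.025 = 2.338.
ES = 1.834% × 2.338 = 4.288%; on $300,000: $12,864.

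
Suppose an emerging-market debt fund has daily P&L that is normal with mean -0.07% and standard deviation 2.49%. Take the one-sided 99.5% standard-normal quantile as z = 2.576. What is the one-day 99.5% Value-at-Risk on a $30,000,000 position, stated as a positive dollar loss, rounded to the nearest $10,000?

$1,950,000

VaR = −μ + z·σ = −(-0.07%) + 2.576 × 2.49% = 6.484%.
On $30,000,000: 0.06484 × $30,000,000 = $1,945,200.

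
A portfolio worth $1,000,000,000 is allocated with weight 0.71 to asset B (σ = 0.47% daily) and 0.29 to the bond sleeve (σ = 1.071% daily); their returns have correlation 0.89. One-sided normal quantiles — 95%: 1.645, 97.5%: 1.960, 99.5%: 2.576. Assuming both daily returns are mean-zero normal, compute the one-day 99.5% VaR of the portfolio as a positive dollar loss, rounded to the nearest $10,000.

$16,130,000

σ_p² = 0.71²·0.47² + 0.29²·1.071² + 2·0.89·0.71·0.29·0.47·1.071 = 0.3923 (%²).
σ_p = √0.3923 = 0.626%.
VaR = 2.576 × 0.626% = 1.613%; on $1,000,000,000 that is $16,130,000.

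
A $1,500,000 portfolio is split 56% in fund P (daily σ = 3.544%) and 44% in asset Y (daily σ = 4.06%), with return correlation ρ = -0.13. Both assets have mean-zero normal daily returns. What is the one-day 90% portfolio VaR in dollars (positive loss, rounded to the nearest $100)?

$47,900

σ_p² = 0.56²·3.544² + 0.44²·4.06² + 2·-0.13·0.56·0.44·3.544·4.06 = 6.2082 (%²).
σ_p = √6.2082 = 2.492%.
At 90%, z = 1.282.
VaR = 1.282 × 2.492% = 3.195%; on $1,500,000 that is $47,925.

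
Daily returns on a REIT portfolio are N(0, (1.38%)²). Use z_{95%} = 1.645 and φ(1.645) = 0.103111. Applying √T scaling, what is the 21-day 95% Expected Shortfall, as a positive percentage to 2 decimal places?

σ_{21d} = 1.38% × √21 = 6.324%.
ES multiplier = φ(z)/(1−α) = 0.103111/0.05 = 2.062.
ES = 6.324% × 2.062 = 13.040%.

13.04%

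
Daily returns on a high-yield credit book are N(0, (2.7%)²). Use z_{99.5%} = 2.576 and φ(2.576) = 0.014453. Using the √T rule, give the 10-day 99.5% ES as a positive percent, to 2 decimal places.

σ_{10d} = 2.7% × √10 = 8.538%.
ES multiplier = φ(z)/(1−α) = 0.014453/0.005 = 2.891.
ES = 8.538% × 2.891 = 24.683%.

24.68%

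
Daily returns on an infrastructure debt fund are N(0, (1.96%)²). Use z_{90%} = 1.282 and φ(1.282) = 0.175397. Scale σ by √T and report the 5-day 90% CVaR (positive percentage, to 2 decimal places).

7.69%

σ_{5d} = 1.96% × √5 = 4.383%.
ES multiplier = φ(z)/(1−α) = 0.175397/0.1 = 1.754.
ES = 4.383% × 1.754 = 7.688%.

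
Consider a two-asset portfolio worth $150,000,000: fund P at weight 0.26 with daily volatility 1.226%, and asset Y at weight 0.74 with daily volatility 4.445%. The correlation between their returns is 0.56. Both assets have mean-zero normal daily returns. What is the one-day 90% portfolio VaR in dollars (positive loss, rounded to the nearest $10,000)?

$6,690,000

σ_p² = 0.26²·1.226² + 0.74²·4.445² + 2·0.56·0.26·0.74·1.226·4.445 = 12.0954 (%²).
σ_p = √12.0954 = 3.478%.
At 90%, z = 1.282.
VaR = 1.282 × 3.478% = 4.459%; on $150,000,000 that is $6,688,500.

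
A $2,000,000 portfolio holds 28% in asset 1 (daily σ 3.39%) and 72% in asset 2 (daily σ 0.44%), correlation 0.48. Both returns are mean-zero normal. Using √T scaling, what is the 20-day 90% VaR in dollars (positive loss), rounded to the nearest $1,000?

σ_p = √(0.28²·3.39² + 0.72²·0.44² + 2·0.48·0.28·0.72·3.39·0.44) = 1.136%.
σ_{20d} = 1.136% × √20 = 5.080%.
z(90%) = 1.282.
VaR = 1.282 × 5.080% = 6.513%; on $2,000,000 that is $130,260.

$130,000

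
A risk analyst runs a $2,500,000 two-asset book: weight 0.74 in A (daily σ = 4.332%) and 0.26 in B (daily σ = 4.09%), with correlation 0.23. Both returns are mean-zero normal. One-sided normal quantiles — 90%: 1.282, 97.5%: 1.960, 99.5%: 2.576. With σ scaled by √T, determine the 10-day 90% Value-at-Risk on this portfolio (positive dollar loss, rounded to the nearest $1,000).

$365,000

σ_p = √(0.74²·4.332² + 0.26²·4.09² + 2·0.23·0.74·0.26·4.332·4.09) = 3.602%.
σ_{10d} = 3.602% × √10 = 11.391%.
VaR = 1.282 × 11.391% = 14.603%; on $2,500,000 that is $365,075.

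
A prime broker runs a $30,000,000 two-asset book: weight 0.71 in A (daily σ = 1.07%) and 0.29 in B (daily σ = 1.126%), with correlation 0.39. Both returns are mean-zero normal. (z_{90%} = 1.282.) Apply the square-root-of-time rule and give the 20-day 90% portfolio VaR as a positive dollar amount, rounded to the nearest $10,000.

σ_p = √(0.71²·1.07² + 0.29²·1.126² + 2·0.39·0.71·0.29·1.07·1.126) = 0.937%.
σ_{20d} = 0.937% × √20 = 4.190%.
VaR = 1.282 × 4.190% = 5.372%; on $30,000,000 that is $1,611,600.

$1,610,000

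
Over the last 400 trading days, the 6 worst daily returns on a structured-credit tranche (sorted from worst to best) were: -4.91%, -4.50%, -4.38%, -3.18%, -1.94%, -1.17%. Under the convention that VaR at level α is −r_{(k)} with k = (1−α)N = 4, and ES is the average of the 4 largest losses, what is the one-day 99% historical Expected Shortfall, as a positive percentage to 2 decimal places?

The 4 worst returns sum to -16.97%.
ES = −(-16.97%) / 4 = 4.2425% ≈ 4.24%.

4.24%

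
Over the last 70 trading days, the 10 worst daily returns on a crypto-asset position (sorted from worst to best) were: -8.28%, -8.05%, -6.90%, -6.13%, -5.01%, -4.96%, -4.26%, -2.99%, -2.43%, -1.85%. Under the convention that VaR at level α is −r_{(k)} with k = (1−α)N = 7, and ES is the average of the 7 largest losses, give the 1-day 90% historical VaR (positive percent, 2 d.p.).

k = 7; the 7th lowest return is -4.26%, so VaR = 4.26%.

4.26%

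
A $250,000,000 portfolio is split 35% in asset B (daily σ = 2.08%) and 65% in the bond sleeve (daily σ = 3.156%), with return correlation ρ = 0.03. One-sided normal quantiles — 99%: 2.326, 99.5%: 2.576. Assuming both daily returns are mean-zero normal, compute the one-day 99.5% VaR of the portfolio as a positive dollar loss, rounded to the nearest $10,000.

σ_p² = 0.35²·2.08² + 0.65²·3.156² + 2·0.03·0.35·0.65·2.08·3.156 = 4.8278 (%²).
σ_p = √4.8278 = 2.197%.
VaR = 2.576 × 2.197% = 5.659%; on $250,000,000 that is $14,147,500.

$14,150,000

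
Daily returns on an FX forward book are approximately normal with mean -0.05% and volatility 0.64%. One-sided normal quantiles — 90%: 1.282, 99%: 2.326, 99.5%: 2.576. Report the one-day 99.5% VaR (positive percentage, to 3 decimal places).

VaR = −μ + z·σ = −(-0.05%) + 2.576 × 0.64% = 1.699%.

1.699%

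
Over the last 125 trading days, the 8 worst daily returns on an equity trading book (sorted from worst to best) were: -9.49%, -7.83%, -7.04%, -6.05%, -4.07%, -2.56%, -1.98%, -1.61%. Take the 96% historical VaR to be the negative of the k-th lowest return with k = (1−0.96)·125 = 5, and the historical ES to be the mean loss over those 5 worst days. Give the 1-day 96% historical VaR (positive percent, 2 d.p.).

k = 5; the 5th lowest return is -4.07%, so VaR = 4.07%.

4.07%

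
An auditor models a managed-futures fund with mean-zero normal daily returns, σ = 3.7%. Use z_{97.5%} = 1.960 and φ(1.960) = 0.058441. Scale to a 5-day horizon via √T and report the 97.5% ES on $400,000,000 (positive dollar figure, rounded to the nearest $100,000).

$77,400,000

σ_{5d} = 3.7% × √5 = 8.273%.
ES multiplier = φ(z)/(1−α) = 0.058441/0.025 = 2.338.
ES = 8.273% × 2.338 = 19.342%; on $400,000,000: $77,368,000.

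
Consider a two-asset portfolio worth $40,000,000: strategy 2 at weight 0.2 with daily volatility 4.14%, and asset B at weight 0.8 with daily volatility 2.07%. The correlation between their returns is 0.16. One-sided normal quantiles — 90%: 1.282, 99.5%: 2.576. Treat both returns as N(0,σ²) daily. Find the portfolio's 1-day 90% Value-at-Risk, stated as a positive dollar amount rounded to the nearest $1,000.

$1,008,000

σ_p² = 0.2²·4.14² + 0.8²·2.07² + 2·0.16·0.2·0.8·4.14·2.07 = 3.8667 (%²).
σ_p = √3.8667 = 1.966%.
VaR = 1.282 × 1.966% = 2.520%; on $40,000,000 that is $1,008,000.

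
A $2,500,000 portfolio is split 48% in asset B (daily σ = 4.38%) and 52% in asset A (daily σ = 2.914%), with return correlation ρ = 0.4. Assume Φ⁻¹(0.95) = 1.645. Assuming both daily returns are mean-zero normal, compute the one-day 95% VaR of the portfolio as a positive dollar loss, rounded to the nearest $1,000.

$125,000

σ_p² = 0.48²·4.38² + 0.52²·2.914² + 2·0.4·0.48·0.52·4.38·2.914 = 9.2647 (%²).
σ_p = √9.2647 = 3.044%.
VaR = 1.645 × 3.044% = 5.007%; on $2,500,000 that is $125,175.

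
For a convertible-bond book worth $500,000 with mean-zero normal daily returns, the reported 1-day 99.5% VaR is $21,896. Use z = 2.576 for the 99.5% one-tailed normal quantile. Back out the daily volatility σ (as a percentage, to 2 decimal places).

1.70%

VaR as a fraction: $21,896 / $500,000 = 4.379%.
σ = VaR / z = 4.379% / 2.576 = 1.700%.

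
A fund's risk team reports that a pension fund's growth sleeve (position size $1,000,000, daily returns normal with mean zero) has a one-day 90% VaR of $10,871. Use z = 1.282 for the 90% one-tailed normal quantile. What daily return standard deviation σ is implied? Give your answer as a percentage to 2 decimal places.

0.85%

VaR as a fraction: $10,871 / $1,000,000 = 1.087%.
σ = VaR / z = 1.087% / 1.282 = 0.848%.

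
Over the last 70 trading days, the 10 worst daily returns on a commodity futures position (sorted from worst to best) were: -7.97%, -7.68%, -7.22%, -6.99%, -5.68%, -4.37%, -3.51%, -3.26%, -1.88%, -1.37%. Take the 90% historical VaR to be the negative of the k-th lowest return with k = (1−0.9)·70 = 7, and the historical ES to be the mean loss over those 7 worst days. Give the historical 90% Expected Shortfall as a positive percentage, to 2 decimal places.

The 7 worst returns sum to -43.42%.
ES = −(-43.42%) / 7 = 6.2028…% ≈ 6.20%.

6.20%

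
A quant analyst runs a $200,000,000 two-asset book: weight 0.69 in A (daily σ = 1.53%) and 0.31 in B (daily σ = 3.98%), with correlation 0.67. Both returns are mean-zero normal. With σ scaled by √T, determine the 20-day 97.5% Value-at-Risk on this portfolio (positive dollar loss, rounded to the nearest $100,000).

σ_p = √(0.69²·1.53² + 0.31²·3.98² + 2·0.67·0.69·0.31·1.53·3.98) = 2.093%.
σ_{20d} = 2.093% × √20 = 9.360%.
z(97.5%) = 1.960.
VaR = 1.960 × 9.360% = 18.346%; on $200,000,000 that is $36,692,000.

$36,700,000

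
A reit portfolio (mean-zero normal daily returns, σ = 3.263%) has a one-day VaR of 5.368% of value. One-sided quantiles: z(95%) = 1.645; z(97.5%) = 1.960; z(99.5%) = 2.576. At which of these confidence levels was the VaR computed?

Implied z = VaR/σ = 5.368 / 3.263 = 1.645.
This matches z(95%) = 1.645.

95%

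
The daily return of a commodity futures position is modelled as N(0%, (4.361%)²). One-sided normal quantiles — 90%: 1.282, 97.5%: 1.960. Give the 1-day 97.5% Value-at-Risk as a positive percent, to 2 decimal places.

8.55%

VaR = z·σ = 1.960 × 4.361% = 8.548%.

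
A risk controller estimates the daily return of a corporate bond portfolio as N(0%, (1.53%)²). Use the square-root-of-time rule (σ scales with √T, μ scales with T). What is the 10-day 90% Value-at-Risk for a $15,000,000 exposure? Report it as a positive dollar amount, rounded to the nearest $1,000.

$930,000

At 90%, z = 1.282.
σ_{10d} = 1.53% × √10 = 4.838%.
VaR = 1.282 × 4.838% = 6.202%.
On $15,000,000: 0.06202 × $15,000,000 = $930,300.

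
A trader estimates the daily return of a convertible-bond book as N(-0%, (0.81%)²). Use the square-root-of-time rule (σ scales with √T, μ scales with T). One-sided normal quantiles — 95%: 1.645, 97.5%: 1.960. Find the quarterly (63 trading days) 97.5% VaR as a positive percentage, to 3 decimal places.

σ_{63d} = 0.81% × √63 = 6.429%.
VaR = 1.960 × 6.429% = 12.601%.

12.601%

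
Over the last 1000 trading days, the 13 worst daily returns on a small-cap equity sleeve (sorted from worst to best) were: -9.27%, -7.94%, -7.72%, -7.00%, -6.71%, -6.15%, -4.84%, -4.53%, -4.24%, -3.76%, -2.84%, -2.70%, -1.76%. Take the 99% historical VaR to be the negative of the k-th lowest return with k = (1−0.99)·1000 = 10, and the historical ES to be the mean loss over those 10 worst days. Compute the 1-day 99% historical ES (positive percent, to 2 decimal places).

6.22%

The 10 worst returns sum to -62.16%.
ES = −(-62.16%) / 10 = 6.216% ≈ 6.22%.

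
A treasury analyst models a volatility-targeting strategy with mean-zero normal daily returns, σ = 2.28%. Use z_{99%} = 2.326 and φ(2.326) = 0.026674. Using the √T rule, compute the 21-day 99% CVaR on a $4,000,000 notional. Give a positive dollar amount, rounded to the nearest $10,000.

$1,110,000

σ_{21d} = 2.28% × √21 = 10.448%.
ES multiplier = φ(z)/(1−α) = 0.026674/0.01 = 2.667.
ES = 10.448% × 2.667 = 27.865%; on $4,000,000: $1,114,600.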